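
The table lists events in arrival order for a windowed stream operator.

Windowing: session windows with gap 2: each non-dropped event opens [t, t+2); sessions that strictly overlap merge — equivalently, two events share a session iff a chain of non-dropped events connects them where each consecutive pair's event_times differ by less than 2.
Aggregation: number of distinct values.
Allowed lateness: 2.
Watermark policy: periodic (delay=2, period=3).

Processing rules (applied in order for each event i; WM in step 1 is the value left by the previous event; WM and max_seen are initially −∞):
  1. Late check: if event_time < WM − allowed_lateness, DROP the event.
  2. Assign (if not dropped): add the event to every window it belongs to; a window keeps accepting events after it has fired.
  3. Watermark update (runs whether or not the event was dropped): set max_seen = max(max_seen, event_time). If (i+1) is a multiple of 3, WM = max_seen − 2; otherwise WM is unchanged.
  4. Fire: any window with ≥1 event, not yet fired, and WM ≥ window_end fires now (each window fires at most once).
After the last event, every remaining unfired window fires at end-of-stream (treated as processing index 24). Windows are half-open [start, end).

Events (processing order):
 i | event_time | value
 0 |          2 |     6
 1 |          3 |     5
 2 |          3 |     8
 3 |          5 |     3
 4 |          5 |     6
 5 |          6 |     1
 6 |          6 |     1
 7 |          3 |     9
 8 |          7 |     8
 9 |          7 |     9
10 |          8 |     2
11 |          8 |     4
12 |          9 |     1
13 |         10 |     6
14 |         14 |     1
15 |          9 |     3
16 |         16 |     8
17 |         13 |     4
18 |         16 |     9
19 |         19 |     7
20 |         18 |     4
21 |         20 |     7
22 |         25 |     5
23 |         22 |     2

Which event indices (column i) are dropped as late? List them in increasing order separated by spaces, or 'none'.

15

i=0 t=2 v=6: → [2,4); WM=−∞
i=1 t=3 v=5: → [2,5); WM=−∞
i=2 t=3 v=8: → [2,5); WM=1
i=3 t=5 v=3: → [5,7); WM=1
i=4 t=5 v=6: → [5,7); WM=1
i=5 t=6 v=1: → [5,8); WM=4
i=6 t=6 v=1: → [5,8); WM=4
i=7 t=3 v=9: → [2,5); WM=4
i=8 t=7 v=8: → [5,9); WM=5
i=9 t=7 v=9: → [5,9); WM=5
i=10 t=8 v=2: → [5,10); WM=5
i=11 t=8 v=4: → [5,10); WM=6
i=12 t=9 v=1: → [5,11); WM=6
i=13 t=10 v=6: → [5,12); WM=6
i=14 t=14 v=1: → [14,16); WM=12
i=15 t=9 v=3: DROP (t<12-2); WM=12
i=16 t=16 v=8: → [16,18); WM=12
i=17 t=13 v=4: → [13,16); WM=14
i=18 t=16 v=9: → [16,18); WM=14
i=19 t=19 v=7: → [19,21); WM=14
i=20 t=18 v=4: → [18,21); WM=17
i=21 t=20 v=7: → [18,22); WM=17
i=22 t=25 v=5: → [25,27); WM=17
i=23 t=22 v=2: → [22,24); WM=23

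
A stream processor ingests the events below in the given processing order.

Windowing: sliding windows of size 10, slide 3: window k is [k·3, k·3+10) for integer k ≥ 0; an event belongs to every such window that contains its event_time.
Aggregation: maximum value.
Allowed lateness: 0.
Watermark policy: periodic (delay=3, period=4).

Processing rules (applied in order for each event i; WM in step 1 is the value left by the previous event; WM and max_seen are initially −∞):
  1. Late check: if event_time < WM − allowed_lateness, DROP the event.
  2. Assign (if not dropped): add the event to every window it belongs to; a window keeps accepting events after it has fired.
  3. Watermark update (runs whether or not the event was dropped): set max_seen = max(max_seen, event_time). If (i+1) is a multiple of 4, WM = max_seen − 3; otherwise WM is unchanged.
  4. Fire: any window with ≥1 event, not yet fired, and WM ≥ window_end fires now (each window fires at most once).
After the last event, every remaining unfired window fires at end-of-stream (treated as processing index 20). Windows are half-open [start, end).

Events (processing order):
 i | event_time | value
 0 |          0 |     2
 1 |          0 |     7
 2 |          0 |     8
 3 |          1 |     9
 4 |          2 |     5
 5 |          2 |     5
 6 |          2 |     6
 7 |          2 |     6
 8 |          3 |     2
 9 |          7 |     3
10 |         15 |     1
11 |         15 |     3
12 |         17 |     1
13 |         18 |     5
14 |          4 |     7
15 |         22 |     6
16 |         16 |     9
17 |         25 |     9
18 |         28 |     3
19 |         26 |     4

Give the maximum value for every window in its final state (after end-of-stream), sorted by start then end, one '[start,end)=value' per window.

[0,10)=9 [3,13)=3 [6,16)=3 [9,19)=5 [12,22)=5 [15,25)=6 [18,28)=9 [21,31)=9 [24,34)=9 [27,37)=3

i=0 t=0 v=2: → [0,10); WM=−∞
i=1 t=0 v=7: → [0,10); WM=−∞
i=2 t=0 v=8: → [0,10); WM=−∞
i=3 t=1 v=9: → [0,10); WM=-2
i=4 t=2 v=5: → [0,10); WM=-2
i=5 t=2 v=5: → [0,10); WM=-2
i=6 t=2 v=6: → [0,10); WM=-2
i=7 t=2 v=6: → [0,10); WM=-1
i=8 t=3 v=2: → [3,13),[0,10); WM=-1
i=9 t=7 v=3: → [6,16),[3,13),[0,10); WM=-1
i=10 t=15 v=1: → [15,25),[12,22),[9,19),[6,16); WM=-1
i=11 t=15 v=3: → [15,25),[12,22),[9,19),[6,16); WM=12; [0,10) fires=9
i=12 t=17 v=1: → [15,25),[12,22),[9,19); WM=12
i=13 t=18 v=5: → [18,28),[15,25),[12,22),[9,19); WM=12
i=14 t=4 v=7: DROP (t<12-0); WM=12
i=15 t=22 v=6: → [21,31),[18,28),[15,25); WM=19; [3,13) fires=3 [6,16) fires=3 [9,19) fires=5
i=16 t=16 v=9: DROP (t<19-0); WM=19
i=17 t=25 v=9: → [24,34),[21,31),[18,28); WM=19
i=18 t=28 v=3: → [27,37),[24,34),[21,31); WM=19
i=19 t=26 v=4: → [24,34),[21,31),[18,28); WM=25; [12,22) fires=5 [15,25) fires=6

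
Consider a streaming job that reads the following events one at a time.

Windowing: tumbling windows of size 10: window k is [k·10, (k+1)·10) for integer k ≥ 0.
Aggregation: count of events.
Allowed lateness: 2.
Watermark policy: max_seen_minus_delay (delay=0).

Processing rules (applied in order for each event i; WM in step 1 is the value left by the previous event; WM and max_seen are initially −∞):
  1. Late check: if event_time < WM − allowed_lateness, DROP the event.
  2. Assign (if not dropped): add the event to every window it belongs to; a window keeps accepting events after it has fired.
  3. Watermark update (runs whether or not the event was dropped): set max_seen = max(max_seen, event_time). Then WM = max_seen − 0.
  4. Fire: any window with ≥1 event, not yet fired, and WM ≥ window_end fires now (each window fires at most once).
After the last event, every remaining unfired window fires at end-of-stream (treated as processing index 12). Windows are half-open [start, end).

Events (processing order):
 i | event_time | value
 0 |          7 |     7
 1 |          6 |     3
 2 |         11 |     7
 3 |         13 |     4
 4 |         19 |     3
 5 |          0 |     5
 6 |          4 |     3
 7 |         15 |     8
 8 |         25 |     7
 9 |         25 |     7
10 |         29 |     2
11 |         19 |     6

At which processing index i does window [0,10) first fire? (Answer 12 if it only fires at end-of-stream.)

2

i=0 t=7 v=7: → [0,10); WM=7
i=1 t=6 v=3: → [0,10); WM=7
i=2 t=11 v=7: → [10,20); WM=11; [0,10) fires=2
i=3 t=13 v=4: → [10,20); WM=13
i=4 t=19 v=3: → [10,20); WM=19
i=5 t=0 v=5: DROP (t<19-2); WM=19
i=6 t=4 v=3: DROP (t<19-2); WM=19
i=7 t=15 v=8: DROP (t<19-2); WM=19
i=8 t=25 v=7: → [20,30); WM=25; [10,20) fires=3
i=9 t=25 v=7: → [20,30); WM=25
i=10 t=29 v=2: → [20,30); WM=29
i=11 t=19 v=6: DROP (t<29-2); WM=29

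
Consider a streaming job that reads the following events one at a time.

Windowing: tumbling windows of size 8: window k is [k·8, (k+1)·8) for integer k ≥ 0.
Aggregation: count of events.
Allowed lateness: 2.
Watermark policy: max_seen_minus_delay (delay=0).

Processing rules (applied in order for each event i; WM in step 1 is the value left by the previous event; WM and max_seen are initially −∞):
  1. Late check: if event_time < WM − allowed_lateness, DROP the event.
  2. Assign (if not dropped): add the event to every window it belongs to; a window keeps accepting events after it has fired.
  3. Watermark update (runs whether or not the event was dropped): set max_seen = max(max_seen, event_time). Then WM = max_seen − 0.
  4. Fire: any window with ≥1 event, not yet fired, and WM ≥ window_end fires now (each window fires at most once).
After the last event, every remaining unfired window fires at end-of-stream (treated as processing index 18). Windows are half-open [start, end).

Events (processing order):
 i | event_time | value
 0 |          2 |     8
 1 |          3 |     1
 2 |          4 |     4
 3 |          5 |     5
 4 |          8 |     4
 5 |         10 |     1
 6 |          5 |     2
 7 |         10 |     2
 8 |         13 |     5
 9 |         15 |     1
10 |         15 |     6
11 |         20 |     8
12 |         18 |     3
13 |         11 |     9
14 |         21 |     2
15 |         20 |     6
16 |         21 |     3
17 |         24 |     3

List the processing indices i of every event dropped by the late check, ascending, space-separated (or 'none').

6 13

i=0 t=2 v=8: → [0,8); WM=2
i=1 t=3 v=1: → [0,8); WM=3
i=2 t=4 v=4: → [0,8); WM=4
i=3 t=5 v=5: → [0,8); WM=5
i=4 t=8 v=4: → [8,16); WM=8; [0,8) fires=4
i=5 t=10 v=1: → [8,16); WM=10
i=6 t=5 v=2: DROP (t<10-2); WM=10
i=7 t=10 v=2: → [8,16); WM=10
i=8 t=13 v=5: → [8,16); WM=13
i=9 t=15 v=1: → [8,16); WM=15
i=10 t=15 v=6: → [8,16); WM=15
i=11 t=20 v=8: → [16,24); WM=20; [8,16) fires=6
i=12 t=18 v=3: → [16,24); WM=20
i=13 t=11 v=9: DROP (t<20-2); WM=20
i=14 t=21 v=2: → [16,24); WM=21
i=15 t=20 v=6: → [16,24); WM=21
i=16 t=21 v=3: → [16,24); WM=21
i=17 t=24 v=3: → [24,32); WM=24; [16,24) fires=5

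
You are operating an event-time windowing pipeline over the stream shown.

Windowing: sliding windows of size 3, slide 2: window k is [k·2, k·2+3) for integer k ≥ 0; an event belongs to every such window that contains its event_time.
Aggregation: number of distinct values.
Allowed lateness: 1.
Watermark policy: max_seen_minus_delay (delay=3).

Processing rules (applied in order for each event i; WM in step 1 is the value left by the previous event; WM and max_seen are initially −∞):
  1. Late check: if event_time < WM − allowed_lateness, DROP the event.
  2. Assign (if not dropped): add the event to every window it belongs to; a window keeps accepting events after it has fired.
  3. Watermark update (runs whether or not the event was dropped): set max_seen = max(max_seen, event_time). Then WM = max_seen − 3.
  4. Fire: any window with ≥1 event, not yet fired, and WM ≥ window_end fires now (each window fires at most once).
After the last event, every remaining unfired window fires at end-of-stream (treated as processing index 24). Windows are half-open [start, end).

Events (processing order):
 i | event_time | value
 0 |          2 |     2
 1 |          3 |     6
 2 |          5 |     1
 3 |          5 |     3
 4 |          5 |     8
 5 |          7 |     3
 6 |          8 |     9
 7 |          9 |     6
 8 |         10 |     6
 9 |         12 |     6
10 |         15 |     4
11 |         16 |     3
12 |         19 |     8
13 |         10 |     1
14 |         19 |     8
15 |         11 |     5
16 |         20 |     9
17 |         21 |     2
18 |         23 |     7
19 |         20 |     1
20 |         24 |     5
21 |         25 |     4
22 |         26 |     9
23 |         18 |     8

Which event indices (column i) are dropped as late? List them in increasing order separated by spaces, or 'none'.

i=0 t=2 v=2: → [2,5),[0,3); WM=-1
i=1 t=3 v=6: → [2,5); WM=0
i=2 t=5 v=1: → [4,7); WM=2
i=3 t=5 v=3: → [4,7); WM=2
i=4 t=5 v=8: → [4,7); WM=2
i=5 t=7 v=3: → [6,9); WM=4; [0,3) fires=1
i=6 t=8 v=9: → [8,11),[6,9); WM=5; [2,5) fires=2
i=7 t=9 v=6: → [8,11); WM=6
i=8 t=10 v=6: → [10,13),[8,11); WM=7; [4,7) fires=3
i=9 t=12 v=6: → [12,15),[10,13); WM=9; [6,9) fires=2
i=10 t=15 v=4: → [14,17); WM=12; [8,11) fires=2
i=11 t=16 v=3: → [16,19),[14,17); WM=13; [10,13) fires=1
i=12 t=19 v=8: → [18,21); WM=16; [12,15) fires=1
i=13 t=10 v=1: DROP (t<16-1); WM=16
i=14 t=19 v=8: → [18,21); WM=16
i=15 t=11 v=5: DROP (t<16-1); WM=16
i=16 t=20 v=9: → [20,23),[18,21); WM=17; [14,17) fires=2
i=17 t=21 v=2: → [20,23); WM=18
i=18 t=23 v=7: → [22,25); WM=20; [16,19) fires=1
i=19 t=20 v=1: → [20,23),[18,21); WM=20
i=20 t=24 v=5: → [24,27),[22,25); WM=21; [18,21) fires=3
i=21 t=25 v=4: → [24,27); WM=22
i=22 t=26 v=9: → [26,29),[24,27); WM=23; [20,23) fires=3
i=23 t=18 v=8: DROP (t<23-1); WM=23

13 15 23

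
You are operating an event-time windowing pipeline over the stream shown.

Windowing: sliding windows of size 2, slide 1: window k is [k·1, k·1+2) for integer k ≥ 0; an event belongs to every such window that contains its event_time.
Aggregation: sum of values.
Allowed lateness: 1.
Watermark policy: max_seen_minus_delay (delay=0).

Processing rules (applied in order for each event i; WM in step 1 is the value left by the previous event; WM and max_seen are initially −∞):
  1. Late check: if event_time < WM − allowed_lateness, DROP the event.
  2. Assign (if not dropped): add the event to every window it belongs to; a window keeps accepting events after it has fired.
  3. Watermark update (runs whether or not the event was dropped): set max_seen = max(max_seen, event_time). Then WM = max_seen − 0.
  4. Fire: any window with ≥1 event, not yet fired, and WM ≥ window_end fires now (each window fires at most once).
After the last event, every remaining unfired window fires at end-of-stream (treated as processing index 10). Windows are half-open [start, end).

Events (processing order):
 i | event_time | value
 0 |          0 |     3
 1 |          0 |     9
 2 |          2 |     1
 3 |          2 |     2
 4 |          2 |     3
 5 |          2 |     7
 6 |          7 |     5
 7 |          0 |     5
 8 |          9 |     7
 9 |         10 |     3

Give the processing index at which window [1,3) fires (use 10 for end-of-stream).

i=0 t=0 v=3: → [0,2); WM=0
i=1 t=0 v=9: → [0,2); WM=0
i=2 t=2 v=1: → [2,4),[1,3); WM=2; [0,2) fires=12
i=3 t=2 v=2: → [2,4),[1,3); WM=2
i=4 t=2 v=3: → [2,4),[1,3); WM=2
i=5 t=2 v=7: → [2,4),[1,3); WM=2
i=6 t=7 v=5: → [7,9),[6,8); WM=7; [1,3) fires=13 [2,4) fires=13
i=7 t=0 v=5: DROP (t<7-1); WM=7
i=8 t=9 v=7: → [9,11),[8,10); WM=9; [6,8) fires=5 [7,9) fires=5
i=9 t=10 v=3: → [10,12),[9,11); WM=10; [8,10) fires=7

6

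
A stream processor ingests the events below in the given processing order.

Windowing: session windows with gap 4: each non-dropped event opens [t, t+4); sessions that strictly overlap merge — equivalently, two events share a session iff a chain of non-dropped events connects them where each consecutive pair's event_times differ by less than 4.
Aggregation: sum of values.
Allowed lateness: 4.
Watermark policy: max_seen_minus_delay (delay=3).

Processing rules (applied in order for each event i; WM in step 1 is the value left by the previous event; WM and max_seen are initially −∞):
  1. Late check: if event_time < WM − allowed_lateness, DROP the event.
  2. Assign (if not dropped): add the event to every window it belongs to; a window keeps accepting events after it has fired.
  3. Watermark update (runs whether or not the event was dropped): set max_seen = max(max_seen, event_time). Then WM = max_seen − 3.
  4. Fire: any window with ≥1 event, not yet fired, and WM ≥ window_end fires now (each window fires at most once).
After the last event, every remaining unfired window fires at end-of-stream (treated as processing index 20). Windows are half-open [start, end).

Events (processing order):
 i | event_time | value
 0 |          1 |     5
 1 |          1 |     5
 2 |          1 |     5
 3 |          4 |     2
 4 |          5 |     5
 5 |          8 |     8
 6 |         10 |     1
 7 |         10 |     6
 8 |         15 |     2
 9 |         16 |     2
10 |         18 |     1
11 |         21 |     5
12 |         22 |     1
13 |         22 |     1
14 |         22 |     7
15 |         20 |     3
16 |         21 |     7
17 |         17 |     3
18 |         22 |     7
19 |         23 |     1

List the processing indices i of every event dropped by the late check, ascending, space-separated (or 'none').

i=0 t=1 v=5: → [1,5); WM=-2
i=1 t=1 v=5: → [1,5); WM=-2
i=2 t=1 v=5: → [1,5); WM=-2
i=3 t=4 v=2: → [1,8); WM=1
i=4 t=5 v=5: → [1,9); WM=2
i=5 t=8 v=8: → [1,12); WM=5
i=6 t=10 v=1: → [1,14); WM=7
i=7 t=10 v=6: → [1,14); WM=7
i=8 t=15 v=2: → [15,19); WM=12
i=9 t=16 v=2: → [15,20); WM=13
i=10 t=18 v=1: → [15,22); WM=15
i=11 t=21 v=5: → [15,25); WM=18
i=12 t=22 v=1: → [15,26); WM=19
i=13 t=22 v=1: → [15,26); WM=19
i=14 t=22 v=7: → [15,26); WM=19
i=15 t=20 v=3: → [15,26); WM=19
i=16 t=21 v=7: → [15,26); WM=19
i=17 t=17 v=3: → [15,26); WM=19
i=18 t=22 v=7: → [15,26); WM=19
i=19 t=23 v=1: → [15,27); WM=20

none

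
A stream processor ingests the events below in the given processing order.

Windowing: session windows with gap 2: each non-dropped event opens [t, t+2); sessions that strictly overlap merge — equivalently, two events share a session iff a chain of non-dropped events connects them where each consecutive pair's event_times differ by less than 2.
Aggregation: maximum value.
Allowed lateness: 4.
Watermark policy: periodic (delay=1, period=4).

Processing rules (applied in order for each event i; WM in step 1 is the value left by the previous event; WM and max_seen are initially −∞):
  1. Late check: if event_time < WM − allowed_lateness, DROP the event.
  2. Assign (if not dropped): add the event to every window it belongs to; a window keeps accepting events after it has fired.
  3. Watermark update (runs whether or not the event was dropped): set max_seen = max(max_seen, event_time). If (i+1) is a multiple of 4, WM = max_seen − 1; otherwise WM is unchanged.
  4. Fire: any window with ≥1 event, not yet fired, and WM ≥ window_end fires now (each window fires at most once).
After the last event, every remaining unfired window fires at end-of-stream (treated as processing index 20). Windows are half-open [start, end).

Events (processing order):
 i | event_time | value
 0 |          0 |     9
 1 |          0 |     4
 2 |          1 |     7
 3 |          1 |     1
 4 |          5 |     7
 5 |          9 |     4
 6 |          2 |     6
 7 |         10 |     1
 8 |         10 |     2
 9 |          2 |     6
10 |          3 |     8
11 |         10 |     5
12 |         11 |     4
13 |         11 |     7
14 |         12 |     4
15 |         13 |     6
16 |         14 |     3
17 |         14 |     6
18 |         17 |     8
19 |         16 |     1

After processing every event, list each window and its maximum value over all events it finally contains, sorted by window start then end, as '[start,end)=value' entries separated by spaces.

i=0 t=0 v=9: → [0,2); WM=−∞
i=1 t=0 v=4: → [0,2); WM=−∞
i=2 t=1 v=7: → [0,3); WM=−∞
i=3 t=1 v=1: → [0,3); WM=0
i=4 t=5 v=7: → [5,7); WM=0
i=5 t=9 v=4: → [9,11); WM=0
i=6 t=2 v=6: → [0,4); WM=0
i=7 t=10 v=1: → [9,12); WM=9
i=8 t=10 v=2: → [9,12); WM=9
i=9 t=2 v=6: DROP (t<9-4); WM=9
i=10 t=3 v=8: DROP (t<9-4); WM=9
i=11 t=10 v=5: → [9,12); WM=9
i=12 t=11 v=4: → [9,13); WM=9
i=13 t=11 v=7: → [9,13); WM=9
i=14 t=12 v=4: → [9,14); WM=9
i=15 t=13 v=6: → [9,15); WM=12
i=16 t=14 v=3: → [9,16); WM=12
i=17 t=14 v=6: → [9,16); WM=12
i=18 t=17 v=8: → [17,19); WM=12
i=19 t=16 v=1: → [16,19); WM=16

[0,4)=9 [5,7)=7 [9,16)=7 [16,19)=8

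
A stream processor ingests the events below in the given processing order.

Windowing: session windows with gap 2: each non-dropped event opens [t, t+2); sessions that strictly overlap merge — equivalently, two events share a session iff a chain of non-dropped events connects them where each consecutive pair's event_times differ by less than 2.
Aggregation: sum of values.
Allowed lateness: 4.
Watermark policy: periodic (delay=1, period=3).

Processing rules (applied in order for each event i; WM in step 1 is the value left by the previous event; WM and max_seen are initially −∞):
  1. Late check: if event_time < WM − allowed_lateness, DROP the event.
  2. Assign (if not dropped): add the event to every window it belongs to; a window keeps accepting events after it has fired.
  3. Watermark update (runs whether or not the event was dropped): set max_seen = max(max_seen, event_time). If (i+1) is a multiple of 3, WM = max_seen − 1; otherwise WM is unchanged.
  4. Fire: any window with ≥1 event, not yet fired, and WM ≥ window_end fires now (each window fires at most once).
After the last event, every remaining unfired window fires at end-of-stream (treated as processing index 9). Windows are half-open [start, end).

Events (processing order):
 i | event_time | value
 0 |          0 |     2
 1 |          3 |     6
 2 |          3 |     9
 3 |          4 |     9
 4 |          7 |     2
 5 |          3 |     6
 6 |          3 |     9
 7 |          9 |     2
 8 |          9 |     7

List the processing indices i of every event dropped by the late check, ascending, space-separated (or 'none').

i=0 t=0 v=2: → [0,2); WM=−∞
i=1 t=3 v=6: → [3,5); WM=−∞
i=2 t=3 v=9: → [3,5); WM=2
i=3 t=4 v=9: → [3,6); WM=2
i=4 t=7 v=2: → [7,9); WM=2
i=5 t=3 v=6: → [3,6); WM=6
i=6 t=3 v=9: → [3,6); WM=6
i=7 t=9 v=2: → [9,11); WM=6
i=8 t=9 v=7: → [9,11); WM=8

none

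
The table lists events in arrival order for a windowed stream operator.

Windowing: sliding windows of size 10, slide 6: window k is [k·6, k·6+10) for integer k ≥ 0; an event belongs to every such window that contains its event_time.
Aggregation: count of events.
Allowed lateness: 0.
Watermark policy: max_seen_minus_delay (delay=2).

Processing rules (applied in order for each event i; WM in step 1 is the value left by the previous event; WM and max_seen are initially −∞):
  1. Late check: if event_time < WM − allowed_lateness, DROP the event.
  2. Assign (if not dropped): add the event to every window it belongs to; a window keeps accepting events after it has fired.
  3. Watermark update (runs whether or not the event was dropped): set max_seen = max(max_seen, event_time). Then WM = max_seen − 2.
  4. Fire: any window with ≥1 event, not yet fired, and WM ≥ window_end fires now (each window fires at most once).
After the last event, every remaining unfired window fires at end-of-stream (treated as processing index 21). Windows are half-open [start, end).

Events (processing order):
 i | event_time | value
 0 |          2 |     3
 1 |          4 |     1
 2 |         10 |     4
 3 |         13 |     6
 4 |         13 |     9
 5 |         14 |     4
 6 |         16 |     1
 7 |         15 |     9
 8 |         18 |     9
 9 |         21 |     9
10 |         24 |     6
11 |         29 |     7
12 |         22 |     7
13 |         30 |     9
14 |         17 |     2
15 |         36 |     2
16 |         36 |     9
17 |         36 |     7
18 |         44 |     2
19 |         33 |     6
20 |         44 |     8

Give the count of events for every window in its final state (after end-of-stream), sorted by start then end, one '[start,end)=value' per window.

i=0 t=2 v=3: → [0,10); WM=0
i=1 t=4 v=1: → [0,10); WM=2
i=2 t=10 v=4: → [6,16); WM=8
i=3 t=13 v=6: → [12,22),[6,16); WM=11; [0,10) fires=2
i=4 t=13 v=9: → [12,22),[6,16); WM=11
i=5 t=14 v=4: → [12,22),[6,16); WM=12
i=6 t=16 v=1: → [12,22); WM=14
i=7 t=15 v=9: → [12,22),[6,16); WM=14
i=8 t=18 v=9: → [18,28),[12,22); WM=16; [6,16) fires=5
i=9 t=21 v=9: → [18,28),[12,22); WM=19
i=10 t=24 v=6: → [24,34),[18,28); WM=22; [12,22) fires=7
i=11 t=29 v=7: → [24,34); WM=27
i=12 t=22 v=7: DROP (t<27-0); WM=27
i=13 t=30 v=9: → [30,40),[24,34); WM=28; [18,28) fires=3
i=14 t=17 v=2: DROP (t<28-0); WM=28
i=15 t=36 v=2: → [36,46),[30,40); WM=34; [24,34) fires=3
i=16 t=36 v=9: → [36,46),[30,40); WM=34
i=17 t=36 v=7: → [36,46),[30,40); WM=34
i=18 t=44 v=2: → [42,52),[36,46); WM=42; [30,40) fires=4
i=19 t=33 v=6: DROP (t<42-0); WM=42
i=20 t=44 v=8: → [42,52),[36,46); WM=42

[0,10)=2 [6,16)=5 [12,22)=7 [18,28)=3 [24,34)=3 [30,40)=4 [36,46)=5 [42,52)=2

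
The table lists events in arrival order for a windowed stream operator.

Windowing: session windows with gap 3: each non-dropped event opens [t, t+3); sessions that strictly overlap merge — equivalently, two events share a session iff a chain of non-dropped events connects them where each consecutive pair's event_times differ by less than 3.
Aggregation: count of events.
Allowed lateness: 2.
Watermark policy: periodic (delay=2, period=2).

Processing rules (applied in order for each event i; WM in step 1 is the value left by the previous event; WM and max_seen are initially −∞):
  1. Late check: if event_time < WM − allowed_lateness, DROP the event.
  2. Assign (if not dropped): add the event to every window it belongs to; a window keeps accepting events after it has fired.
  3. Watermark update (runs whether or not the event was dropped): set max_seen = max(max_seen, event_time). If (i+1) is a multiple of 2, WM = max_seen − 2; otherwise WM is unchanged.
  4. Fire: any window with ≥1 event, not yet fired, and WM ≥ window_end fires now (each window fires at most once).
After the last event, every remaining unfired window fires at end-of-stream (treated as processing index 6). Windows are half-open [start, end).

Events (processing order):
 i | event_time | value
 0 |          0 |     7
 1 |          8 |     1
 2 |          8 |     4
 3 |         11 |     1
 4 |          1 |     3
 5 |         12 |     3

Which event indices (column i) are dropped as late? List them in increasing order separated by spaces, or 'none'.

i=0 t=0 v=7: → [0,3); WM=−∞
i=1 t=8 v=1: → [8,11); WM=6
i=2 t=8 v=4: → [8,11); WM=6
i=3 t=11 v=1: → [11,14); WM=9
i=4 t=1 v=3: DROP (t<9-2); WM=9
i=5 t=12 v=3: → [11,15); WM=10

4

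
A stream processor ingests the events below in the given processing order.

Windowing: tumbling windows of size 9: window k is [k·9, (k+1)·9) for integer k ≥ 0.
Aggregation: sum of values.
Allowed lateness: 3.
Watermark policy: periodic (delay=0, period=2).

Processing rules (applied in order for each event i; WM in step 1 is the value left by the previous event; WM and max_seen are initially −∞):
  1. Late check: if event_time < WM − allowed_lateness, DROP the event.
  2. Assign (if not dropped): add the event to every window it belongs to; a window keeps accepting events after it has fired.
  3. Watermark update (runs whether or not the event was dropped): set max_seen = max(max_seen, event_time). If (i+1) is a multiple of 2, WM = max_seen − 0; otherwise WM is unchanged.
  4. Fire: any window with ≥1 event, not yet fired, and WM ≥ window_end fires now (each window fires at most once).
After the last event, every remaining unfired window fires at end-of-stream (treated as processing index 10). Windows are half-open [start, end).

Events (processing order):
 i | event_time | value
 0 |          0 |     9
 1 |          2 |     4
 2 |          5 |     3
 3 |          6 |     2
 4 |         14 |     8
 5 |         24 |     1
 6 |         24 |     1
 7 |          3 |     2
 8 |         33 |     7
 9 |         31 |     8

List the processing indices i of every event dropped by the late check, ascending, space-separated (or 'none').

i=0 t=0 v=9: → [0,9); WM=−∞
i=1 t=2 v=4: → [0,9); WM=2
i=2 t=5 v=3: → [0,9); WM=2
i=3 t=6 v=2: → [0,9); WM=6
i=4 t=14 v=8: → [9,18); WM=6
i=5 t=24 v=1: → [18,27); WM=24; [0,9) fires=18 [9,18) fires=8
i=6 t=24 v=1: → [18,27); WM=24
i=7 t=3 v=2: DROP (t<24-3); WM=24
i=8 t=33 v=7: → [27,36); WM=24
i=9 t=31 v=8: → [27,36); WM=33; [18,27) fires=2

7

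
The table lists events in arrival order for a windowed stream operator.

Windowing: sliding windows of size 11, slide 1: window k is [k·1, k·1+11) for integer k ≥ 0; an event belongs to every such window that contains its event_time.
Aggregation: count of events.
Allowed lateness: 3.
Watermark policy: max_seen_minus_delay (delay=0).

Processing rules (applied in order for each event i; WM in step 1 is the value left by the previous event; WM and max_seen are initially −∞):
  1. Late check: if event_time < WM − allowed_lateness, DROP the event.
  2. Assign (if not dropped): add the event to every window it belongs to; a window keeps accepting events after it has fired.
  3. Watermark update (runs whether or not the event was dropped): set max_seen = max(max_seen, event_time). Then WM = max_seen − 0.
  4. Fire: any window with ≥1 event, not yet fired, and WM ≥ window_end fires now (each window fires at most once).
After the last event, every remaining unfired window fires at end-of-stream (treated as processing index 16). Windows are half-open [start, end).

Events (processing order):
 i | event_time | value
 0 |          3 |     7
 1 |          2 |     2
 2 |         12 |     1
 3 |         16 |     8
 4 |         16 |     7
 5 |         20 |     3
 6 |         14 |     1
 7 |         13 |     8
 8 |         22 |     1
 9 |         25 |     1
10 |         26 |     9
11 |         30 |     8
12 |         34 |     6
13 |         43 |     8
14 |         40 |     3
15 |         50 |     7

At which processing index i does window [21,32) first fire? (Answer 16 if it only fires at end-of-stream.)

i=0 t=3 v=7: → [3,14),[2,13),[1,12),[0,11); WM=3
i=1 t=2 v=2: → [2,13),[1,12),[0,11); WM=3
i=2 t=12 v=1: → [12,23),[11,22),[10,21),[9,20),[8,19),[7,18),[6,17),[5,16),[4,15),[3,14),[2,13); WM=12; [0,11) fires=2 [1,12) fires=2
i=3 t=16 v=8: → [16,27),[15,26),[14,25),[13,24),[12,23),[11,22),[10,21),[9,20),[8,19),[7,18),[6,17); WM=16; [2,13) fires=3 [3,14) fires=2 [4,15) fires=1 [5,16) fires=1
i=4 t=16 v=7: → [16,27),[15,26),[14,25),[13,24),[12,23),[11,22),[10,21),[9,20),[8,19),[7,18),[6,17); WM=16
i=5 t=20 v=3: → [20,31),[19,30),[18,29),[17,28),[16,27),[15,26),[14,25),[13,24),[12,23),[11,22),[10,21); WM=20; [6,17) fires=3 [7,18) fires=3 [8,19) fires=3 [9,20) fires=3
i=6 t=14 v=1: DROP (t<20-3); WM=20
i=7 t=13 v=8: DROP (t<20-3); WM=20
i=8 t=22 v=1: → [22,33),[21,32),[20,31),[19,30),[18,29),[17,28),[16,27),[15,26),[14,25),[13,24),[12,23); WM=22; [10,21) fires=4 [11,22) fires=4
i=9 t=25 v=1: → [25,36),[24,35),[23,34),[22,33),[21,32),[20,31),[19,30),[18,29),[17,28),[16,27),[15,26); WM=25; [12,23) fires=5 [13,24) fires=4 [14,25) fires=4
i=10 t=26 v=9: → [26,37),[25,36),[24,35),[23,34),[22,33),[21,32),[20,31),[19,30),[18,29),[17,28),[16,27); WM=26; [15,26) fires=5
i=11 t=30 v=8: → [30,41),[29,40),[28,39),[27,38),[26,37),[25,36),[24,35),[23,34),[22,33),[21,32),[20,31); WM=30; [16,27) fires=6 [17,28) fires=4 [18,29) fires=4 [19,30) fires=4
i=12 t=34 v=6: → [34,45),[33,44),[32,43),[31,42),[30,41),[29,40),[28,39),[27,38),[26,37),[25,36),[24,35); WM=34; [20,31) fires=5 [21,32) fires=4 [22,33) fires=4 [23,34) fires=3
i=13 t=43 v=8: → [43,54),[42,53),[41,52),[40,51),[39,50),[38,49),[37,48),[36,47),[35,46),[34,45),[33,44); WM=43; [24,35) fires=4 [25,36) fires=4 [26,37) fires=3 [27,38) fires=2 [28,39) fires=2 [29,40) fires=2 [30,41) fires=2 [31,42) fires=1 [32,43) fires=1
i=14 t=40 v=3: → [40,51),[39,50),[38,49),[37,48),[36,47),[35,46),[34,45),[33,44),[32,43),[31,42),[30,41); WM=43
i=15 t=50 v=7: → [50,61),[49,60),[48,59),[47,58),[46,57),[45,56),[44,55),[43,54),[42,53),[41,52),[40,51); WM=50; [33,44) fires=3 [34,45) fires=3 [35,46) fires=2 [36,47) fires=2 [37,48) fires=2 [38,49) fires=2 [39,50) fires=2

12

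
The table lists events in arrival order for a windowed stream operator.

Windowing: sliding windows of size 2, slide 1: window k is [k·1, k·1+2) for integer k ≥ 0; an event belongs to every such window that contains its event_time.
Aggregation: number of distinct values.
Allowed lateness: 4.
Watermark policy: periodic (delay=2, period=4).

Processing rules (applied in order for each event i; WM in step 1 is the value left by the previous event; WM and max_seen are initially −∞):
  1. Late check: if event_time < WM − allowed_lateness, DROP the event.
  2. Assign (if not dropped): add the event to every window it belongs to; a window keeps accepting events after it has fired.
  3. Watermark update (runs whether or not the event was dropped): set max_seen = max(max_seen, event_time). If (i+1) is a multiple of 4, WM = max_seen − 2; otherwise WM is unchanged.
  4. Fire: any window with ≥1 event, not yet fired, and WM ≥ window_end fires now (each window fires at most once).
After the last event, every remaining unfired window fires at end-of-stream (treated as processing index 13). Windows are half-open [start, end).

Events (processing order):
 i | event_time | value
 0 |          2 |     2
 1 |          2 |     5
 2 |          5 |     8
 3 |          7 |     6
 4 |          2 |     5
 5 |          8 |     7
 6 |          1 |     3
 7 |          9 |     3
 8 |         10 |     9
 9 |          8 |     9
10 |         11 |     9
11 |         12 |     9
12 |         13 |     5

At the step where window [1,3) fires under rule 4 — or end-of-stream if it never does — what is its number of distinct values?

i=0 t=2 v=2: → [2,4),[1,3); WM=−∞
i=1 t=2 v=5: → [2,4),[1,3); WM=−∞
i=2 t=5 v=8: → [5,7),[4,6); WM=−∞
i=3 t=7 v=6: → [7,9),[6,8); WM=5; [1,3) fires=2 [2,4) fires=2
i=4 t=2 v=5: → [2,4),[1,3); WM=5
i=5 t=8 v=7: → [8,10),[7,9); WM=5
i=6 t=1 v=3: → [1,3),[0,2); WM=5; [0,2) fires=1
i=7 t=9 v=3: → [9,11),[8,10); WM=7; [4,6) fires=1 [5,7) fires=1
i=8 t=10 v=9: → [10,12),[9,11); WM=7
i=9 t=8 v=9: → [8,10),[7,9); WM=7
i=10 t=11 v=9: → [11,13),[10,12); WM=7
i=11 t=12 v=9: → [12,14),[11,13); WM=10; [6,8) fires=1 [7,9) fires=3 [8,10) fires=3
i=12 t=13 v=5: → [13,15),[12,14); WM=10

2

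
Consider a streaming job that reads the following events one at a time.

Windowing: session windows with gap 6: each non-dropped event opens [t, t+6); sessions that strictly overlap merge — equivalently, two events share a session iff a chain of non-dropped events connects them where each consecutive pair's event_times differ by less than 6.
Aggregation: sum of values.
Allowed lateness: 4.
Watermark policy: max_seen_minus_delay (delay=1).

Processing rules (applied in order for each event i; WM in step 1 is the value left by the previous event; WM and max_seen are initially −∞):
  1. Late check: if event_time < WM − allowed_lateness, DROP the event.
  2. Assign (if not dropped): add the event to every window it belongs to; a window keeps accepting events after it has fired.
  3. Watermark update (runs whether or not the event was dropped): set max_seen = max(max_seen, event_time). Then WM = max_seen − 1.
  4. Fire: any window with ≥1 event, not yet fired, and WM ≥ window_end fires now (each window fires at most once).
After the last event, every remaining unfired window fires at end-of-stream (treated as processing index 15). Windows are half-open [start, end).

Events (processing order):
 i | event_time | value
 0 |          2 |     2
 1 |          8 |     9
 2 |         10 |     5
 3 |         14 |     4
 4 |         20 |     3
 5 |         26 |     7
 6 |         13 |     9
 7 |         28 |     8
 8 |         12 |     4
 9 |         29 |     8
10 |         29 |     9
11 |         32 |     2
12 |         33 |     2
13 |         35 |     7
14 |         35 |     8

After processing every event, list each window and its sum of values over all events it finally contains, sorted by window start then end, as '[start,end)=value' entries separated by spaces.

i=0 t=2 v=2: → [2,8); WM=1
i=1 t=8 v=9: → [8,14); WM=7
i=2 t=10 v=5: → [8,16); WM=9
i=3 t=14 v=4: → [8,20); WM=13
i=4 t=20 v=3: → [20,26); WM=19
i=5 t=26 v=7: → [26,32); WM=25
i=6 t=13 v=9: DROP (t<25-4); WM=25
i=7 t=28 v=8: → [26,34); WM=27
i=8 t=12 v=4: DROP (t<27-4); WM=27
i=9 t=29 v=8: → [26,35); WM=28
i=10 t=29 v=9: → [26,35); WM=28
i=11 t=32 v=2: → [26,38); WM=31
i=12 t=33 v=2: → [26,39); WM=32
i=13 t=35 v=7: → [26,41); WM=34
i=14 t=35 v=8: → [26,41); WM=34

[2,8)=2 [8,20)=18 [20,26)=3 [26,41)=51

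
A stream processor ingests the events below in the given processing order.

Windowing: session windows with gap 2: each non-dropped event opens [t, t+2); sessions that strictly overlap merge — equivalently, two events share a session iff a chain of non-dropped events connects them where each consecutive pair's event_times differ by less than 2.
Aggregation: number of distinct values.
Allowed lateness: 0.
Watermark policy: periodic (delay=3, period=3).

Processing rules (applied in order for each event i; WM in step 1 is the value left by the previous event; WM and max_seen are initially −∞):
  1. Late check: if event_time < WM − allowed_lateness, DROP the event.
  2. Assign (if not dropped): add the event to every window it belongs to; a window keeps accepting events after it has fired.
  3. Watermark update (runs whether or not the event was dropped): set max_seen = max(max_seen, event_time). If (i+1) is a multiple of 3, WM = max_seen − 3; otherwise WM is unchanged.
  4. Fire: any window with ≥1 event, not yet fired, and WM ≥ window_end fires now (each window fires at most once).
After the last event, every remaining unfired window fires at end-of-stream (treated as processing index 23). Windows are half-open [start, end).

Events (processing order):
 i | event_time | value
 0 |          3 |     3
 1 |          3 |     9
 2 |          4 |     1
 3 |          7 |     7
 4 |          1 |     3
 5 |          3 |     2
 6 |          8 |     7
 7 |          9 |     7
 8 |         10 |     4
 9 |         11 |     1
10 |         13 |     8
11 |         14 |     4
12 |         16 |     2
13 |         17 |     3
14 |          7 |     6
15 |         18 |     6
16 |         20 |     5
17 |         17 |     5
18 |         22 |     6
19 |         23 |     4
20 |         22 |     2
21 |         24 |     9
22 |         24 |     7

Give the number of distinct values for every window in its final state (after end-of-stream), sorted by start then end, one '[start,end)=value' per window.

[1,3)=1 [3,6)=4 [7,13)=3 [13,16)=2 [16,20)=4 [20,22)=1 [22,26)=5

i=0 t=3 v=3: → [3,5); WM=−∞
i=1 t=3 v=9: → [3,5); WM=−∞
i=2 t=4 v=1: → [3,6); WM=1
i=3 t=7 v=7: → [7,9); WM=1
i=4 t=1 v=3: → [1,3); WM=1
i=5 t=3 v=2: → [3,6); WM=4
i=6 t=8 v=7: → [7,10); WM=4
i=7 t=9 v=7: → [7,11); WM=4
i=8 t=10 v=4: → [7,12); WM=7
i=9 t=11 v=1: → [7,13); WM=7
i=10 t=13 v=8: → [13,15); WM=7
i=11 t=14 v=4: → [13,16); WM=11
i=12 t=16 v=2: → [16,18); WM=11
i=13 t=17 v=3: → [16,19); WM=11
i=14 t=7 v=6: DROP (t<11-0); WM=14
i=15 t=18 v=6: → [16,20); WM=14
i=16 t=20 v=5: → [20,22); WM=14
i=17 t=17 v=5: → [16,20); WM=17
i=18 t=22 v=6: → [22,24); WM=17
i=19 t=23 v=4: → [22,25); WM=17
i=20 t=22 v=2: → [22,25); WM=20
i=21 t=24 v=9: → [22,26); WM=20
i=22 t=24 v=7: → [22,26); WM=20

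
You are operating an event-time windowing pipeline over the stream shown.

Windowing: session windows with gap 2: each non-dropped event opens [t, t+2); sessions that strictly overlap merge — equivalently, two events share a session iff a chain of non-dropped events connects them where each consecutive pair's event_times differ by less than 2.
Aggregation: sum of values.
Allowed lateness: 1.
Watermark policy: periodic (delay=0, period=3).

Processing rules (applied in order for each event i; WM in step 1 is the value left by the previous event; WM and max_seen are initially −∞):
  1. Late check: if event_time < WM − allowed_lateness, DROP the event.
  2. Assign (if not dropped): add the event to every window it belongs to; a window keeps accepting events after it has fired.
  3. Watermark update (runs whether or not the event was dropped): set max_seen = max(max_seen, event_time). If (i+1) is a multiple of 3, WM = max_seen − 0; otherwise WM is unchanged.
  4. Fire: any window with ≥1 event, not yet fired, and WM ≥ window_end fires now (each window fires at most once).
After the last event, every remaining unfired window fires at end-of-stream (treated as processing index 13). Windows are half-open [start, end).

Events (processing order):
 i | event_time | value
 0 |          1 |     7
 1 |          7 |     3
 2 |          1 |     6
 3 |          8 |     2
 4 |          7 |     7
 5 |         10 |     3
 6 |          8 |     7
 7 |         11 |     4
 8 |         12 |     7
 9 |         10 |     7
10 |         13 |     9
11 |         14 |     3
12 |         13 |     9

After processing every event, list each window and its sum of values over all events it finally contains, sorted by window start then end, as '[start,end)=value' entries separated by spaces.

[1,3)=13 [7,10)=12 [10,16)=35

i=0 t=1 v=7: → [1,3); WM=−∞
i=1 t=7 v=3: → [7,9); WM=−∞
i=2 t=1 v=6: → [1,3); WM=7
i=3 t=8 v=2: → [7,10); WM=7
i=4 t=7 v=7: → [7,10); WM=7
i=5 t=10 v=3: → [10,12); WM=10
i=6 t=8 v=7: DROP (t<10-1); WM=10
i=7 t=11 v=4: → [10,13); WM=10
i=8 t=12 v=7: → [10,14); WM=12
i=9 t=10 v=7: DROP (t<12-1); WM=12
i=10 t=13 v=9: → [10,15); WM=12
i=11 t=14 v=3: → [10,16); WM=14
i=12 t=13 v=9: → [10,16); WM=14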